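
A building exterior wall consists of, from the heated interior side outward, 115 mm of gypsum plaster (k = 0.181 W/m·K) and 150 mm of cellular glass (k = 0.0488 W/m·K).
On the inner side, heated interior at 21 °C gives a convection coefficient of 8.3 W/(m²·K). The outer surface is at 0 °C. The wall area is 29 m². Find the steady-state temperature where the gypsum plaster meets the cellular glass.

Treating each layer as a thermal resistance in series:
R_inner film = 1/(h_i·A) = 1/(8.3×29) = 0.004155 K/W
R_gypsum plaster = L/(kA) = 0.115/(0.181×29) = 0.02191 K/W
R_cellular glass = L/(kA) = 0.15/(0.0488×29) = 0.106 K/W
R_total = 0.1321 K/W;  Q = ΔT/R_total = 21/0.1321 = 159 W
T_interface = T_inner − Q·ΣR(inner→interface) = 21 − 159×0.02606

T ≈ 16.9 °C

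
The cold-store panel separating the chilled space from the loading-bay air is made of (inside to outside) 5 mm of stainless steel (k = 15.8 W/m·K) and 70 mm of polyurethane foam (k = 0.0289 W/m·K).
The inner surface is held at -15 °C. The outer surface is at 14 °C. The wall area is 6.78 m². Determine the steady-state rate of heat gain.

Q ≈ 81.2 W

Series thermal resistances:
R_stainless steel = L/(kA) = 0.005/(15.8×6.78) = 4.667×10^-5 K/W
R_polyurethane foam = L/(kA) = 0.07/(0.0289×6.78) = 0.3572 K/W
R_total = 0.3573 K/W
Q = ΔT / R_total = 29 / 0.3573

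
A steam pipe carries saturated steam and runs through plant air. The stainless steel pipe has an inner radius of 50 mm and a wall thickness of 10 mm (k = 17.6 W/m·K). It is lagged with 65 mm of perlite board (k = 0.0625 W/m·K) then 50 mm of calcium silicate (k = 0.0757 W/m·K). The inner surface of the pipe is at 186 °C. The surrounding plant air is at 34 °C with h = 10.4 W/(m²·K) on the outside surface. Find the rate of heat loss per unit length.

q′ ≈ 57 W/m

Cylindrical conduction, so R = ln(r₂/r₁)/(2πkL) per layer, in series:
R_stainless steel pipe wall = ln(60/50)/(2π×17.6×1) = 0.001649 K/W
R_perlite board = ln(125/60)/(2π×0.0625×1) = 1.869 K/W
R_calcium silicate = ln(175/125)/(2π×0.0757×1) = 0.7074 K/W
R_outer film = 1/(h_o·2πr_oL) = 1/(10.4×2π×0.175×1) = 0.08745 K/W
R_total = 2.666 K/W
Q = ΔT/R_total = 152/2.666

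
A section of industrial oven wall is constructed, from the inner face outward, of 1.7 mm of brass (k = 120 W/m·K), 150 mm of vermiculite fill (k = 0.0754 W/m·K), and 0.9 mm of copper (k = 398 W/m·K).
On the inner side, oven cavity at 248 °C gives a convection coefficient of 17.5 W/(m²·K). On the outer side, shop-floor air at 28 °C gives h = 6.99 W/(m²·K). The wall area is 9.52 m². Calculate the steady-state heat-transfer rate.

Model the wall as resistances in series:
R_inner film = 1/(h_i·A) = 1/(17.5×9.52) = 0.006002 K/W
R_brass = L/(kA) = 0.0017/(120×9.52) = 1.488×10^-6 K/W
R_vermiculite fill = L/(kA) = 0.15/(0.0754×9.52) = 0.209 K/W
R_copper = L/(kA) = 0.0009/(398×9.52) = 2.375×10^-7 K/W
R_outer film = 1/(h_o·A) = 1/(6.99×9.52) = 0.01503 K/W
R_total = 0.23 K/W
Q = ΔT / R_total = 220 / 0.23

Q ≈ 957 W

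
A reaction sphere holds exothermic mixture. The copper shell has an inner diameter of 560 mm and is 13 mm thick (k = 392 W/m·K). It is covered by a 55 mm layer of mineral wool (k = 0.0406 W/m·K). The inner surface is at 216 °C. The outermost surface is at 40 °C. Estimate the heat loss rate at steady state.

Each spherical layer contributes R = (1/r_i − 1/r_o)/(4πk):
R_copper shell = (1/0.28 − 1/0.293)/(4π×392) = 3.217×10^-5 K/W
R_mineral wool = (1/0.293 − 1/0.348)/(4π×0.0406) = 1.057 K/W
R_total = 1.057 K/W
Q = ΔT/R_total = 176/1.057

Q ≈ 166 W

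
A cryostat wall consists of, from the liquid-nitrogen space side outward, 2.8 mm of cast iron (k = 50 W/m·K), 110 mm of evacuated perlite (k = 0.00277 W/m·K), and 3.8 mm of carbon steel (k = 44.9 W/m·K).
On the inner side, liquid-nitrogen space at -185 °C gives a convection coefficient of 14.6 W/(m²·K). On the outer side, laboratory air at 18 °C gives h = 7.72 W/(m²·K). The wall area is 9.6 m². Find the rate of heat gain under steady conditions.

Q ≈ 48.8 W

Treating each layer as a thermal resistance in series:
R_inner film = 1/(h_i·A) = 1/(14.6×9.6) = 0.007135 K/W
R_cast iron = L/(kA) = 0.0028/(50×9.6) = 5.833×10^-6 K/W
R_evacuated perlite = L/(kA) = 0.11/(0.00277×9.6) = 4.137 K/W
R_carbon steel = L/(kA) = 0.0038/(44.9×9.6) = 8.816×10^-6 K/W
R_outer film = 1/(h_o·A) = 1/(7.72×9.6) = 0.01349 K/W
R_total = 4.157 K/W
Q = ΔT / R_total = 203 / 4.157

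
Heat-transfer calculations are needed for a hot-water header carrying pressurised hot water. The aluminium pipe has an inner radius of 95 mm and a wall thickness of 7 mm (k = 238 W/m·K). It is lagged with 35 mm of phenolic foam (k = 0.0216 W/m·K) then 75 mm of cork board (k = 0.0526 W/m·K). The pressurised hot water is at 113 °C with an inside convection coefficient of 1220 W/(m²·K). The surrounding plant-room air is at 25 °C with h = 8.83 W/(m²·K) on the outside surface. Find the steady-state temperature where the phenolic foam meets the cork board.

T ≈ 59.6 °C

For a radial system each layer contributes R = ln(r_out/r_in)/(2πkL); films add R = 1/(hA).
R_inner film = 1/(h_i·2πr₁L) = 1/(1220×2π×0.095×1) = 0.001373 K/W
R_aluminium pipe wall = ln(102/95)/(2π×238×1) = 4.754×10^-5 K/W
R_phenolic foam = ln(137/102)/(2π×0.0216×1) = 2.174 K/W
R_cork board = ln(212/137)/(2π×0.0526×1) = 1.321 K/W
R_outer film = 1/(h_o·2πr_oL) = 1/(8.83×2π×0.212×1) = 0.08502 K/W
R_total = 3.581 K/W
Q = ΔT/R_total = 88/3.581
Q = 24.6 W/m
T_interface = T_inner − Q·ΣR(inner→interface) = 113 − 24.6×2.175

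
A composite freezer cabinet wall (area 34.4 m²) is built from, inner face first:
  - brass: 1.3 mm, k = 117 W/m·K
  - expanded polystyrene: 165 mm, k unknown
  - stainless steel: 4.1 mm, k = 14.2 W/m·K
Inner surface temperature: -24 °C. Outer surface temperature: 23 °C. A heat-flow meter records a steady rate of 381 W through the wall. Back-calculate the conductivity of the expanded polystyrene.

k ≈ 0.0389 W/(m·K)

Series thermal resistances:
R_brass = L/(kA) = 0.0013/(117×34.4) = 3.23×10^-7 K/W
R_stainless steel = L/(kA) = 0.0041/(14.2×34.4) = 8.393×10^-6 K/W
Sum of known resistances R_other = 8.716×10^-6 K/W
Total R = ΔT/Q = 47/381 = 0.1234 K/W
R_expanded polystyrene = R_total − R_other = 0.1234 K/W
k = L/(R·A) = 0.165/(0.1234×34.4)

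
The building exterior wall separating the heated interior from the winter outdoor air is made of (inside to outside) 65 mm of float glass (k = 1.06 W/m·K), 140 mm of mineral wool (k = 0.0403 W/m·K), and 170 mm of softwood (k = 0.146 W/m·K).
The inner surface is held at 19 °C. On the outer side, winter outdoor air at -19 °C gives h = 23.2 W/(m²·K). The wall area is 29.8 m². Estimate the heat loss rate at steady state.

Q ≈ 239 W

Model the wall as resistances in series:
R_float glass = L/(kA) = 0.065/(1.06×29.8) = 0.002058 K/W
R_mineral wool = L/(kA) = 0.14/(0.0403×29.8) = 0.1166 K/W
R_softwood = L/(kA) = 0.17/(0.146×29.8) = 0.03907 K/W
R_outer film = 1/(h_o·A) = 1/(23.2×29.8) = 0.001446 K/W
R_total = 0.1592 K/W
Q = ΔT / R_total = 38 / 0.1592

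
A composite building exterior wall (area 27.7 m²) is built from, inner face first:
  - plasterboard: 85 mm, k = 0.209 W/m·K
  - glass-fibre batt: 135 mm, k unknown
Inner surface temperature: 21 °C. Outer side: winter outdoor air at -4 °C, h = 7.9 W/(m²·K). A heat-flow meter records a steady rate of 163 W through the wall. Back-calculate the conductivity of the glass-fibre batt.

k ≈ 0.0363 W/(m·K)

Treating each layer as a thermal resistance in series:
R_plasterboard = L/(kA) = 0.085/(0.209×27.7) = 0.01468 K/W
R_outer film = 1/(h_o·A) = 1/(7.9×27.7) = 0.00457 K/W
Sum of known resistances R_other = 0.01925 K/W
Total R = ΔT/Q = 25/163 = 0.1534 K/W
R_glass-fibre batt = R_total − R_other = 0.1341 K/W
k = L/(R·A) = 0.135/(0.1341×27.7)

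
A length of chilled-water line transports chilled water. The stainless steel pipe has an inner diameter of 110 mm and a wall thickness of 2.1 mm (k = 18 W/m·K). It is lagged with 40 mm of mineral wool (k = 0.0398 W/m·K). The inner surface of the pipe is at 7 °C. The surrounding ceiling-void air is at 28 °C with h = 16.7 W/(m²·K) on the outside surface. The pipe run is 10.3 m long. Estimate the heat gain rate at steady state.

Cylindrical conduction, so R = ln(r₂/r₁)/(2πkL) per layer, in series:
R_stainless steel pipe wall = ln(57.1/55)/(2π×18×10.3) = 3.217×10^-5 K/W
R_mineral wool = ln(97.1/57.1)/(2π×0.0398×10.3) = 0.2061 K/W
R_outer film = 1/(h_o·2πr_oL) = 1/(16.7×2π×0.0971×10.3) = 0.009529 K/W
R_total = 0.2157 K/W
Q = ΔT/R_total = 21/0.2157

Q ≈ 97.4 W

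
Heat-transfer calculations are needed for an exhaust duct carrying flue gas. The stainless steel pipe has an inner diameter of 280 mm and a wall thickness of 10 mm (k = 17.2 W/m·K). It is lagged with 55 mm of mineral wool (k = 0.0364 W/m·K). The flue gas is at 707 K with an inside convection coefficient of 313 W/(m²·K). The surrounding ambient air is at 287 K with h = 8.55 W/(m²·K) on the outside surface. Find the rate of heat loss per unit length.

q′ ≈ 287 W/m

Treating each annulus and film as a series resistance:
R_inner film = 1/(h_i·2πr₁L) = 1/(313×2π×0.14×1) = 0.003632 K/W
R_stainless steel pipe wall = ln(150/140)/(2π×17.2×1) = 6.384×10^-4 K/W
R_mineral wool = ln(205/150)/(2π×0.0364×1) = 1.366 K/W
R_outer film = 1/(h_o·2πr_oL) = 1/(8.55×2π×0.205×1) = 0.0908 K/W
R_total = 1.461 K/W
Q = ΔT/R_total = 420/1.461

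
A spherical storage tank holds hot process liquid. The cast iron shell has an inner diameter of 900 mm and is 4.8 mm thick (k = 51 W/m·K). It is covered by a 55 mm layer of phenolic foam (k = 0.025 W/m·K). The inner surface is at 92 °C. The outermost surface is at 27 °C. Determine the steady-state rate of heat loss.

Q ≈ 86.1 W

Radial (spherical) resistances in series:
R_cast iron shell = (1/0.45 − 1/0.4548)/(4π×51) = 3.66×10^-5 K/W
R_phenolic foam = (1/0.4548 − 1/0.5098)/(4π×0.025) = 0.7551 K/W
R_total = 0.7551 K/W
Q = ΔT/R_total = 65/0.7551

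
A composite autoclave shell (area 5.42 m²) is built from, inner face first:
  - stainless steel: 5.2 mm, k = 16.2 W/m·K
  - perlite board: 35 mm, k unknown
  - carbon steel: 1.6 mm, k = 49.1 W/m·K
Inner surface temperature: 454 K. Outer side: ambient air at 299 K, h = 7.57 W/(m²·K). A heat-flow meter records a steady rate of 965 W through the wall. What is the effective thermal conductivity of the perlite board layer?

Model the wall as resistances in series:
R_stainless steel = L/(kA) = 0.0052/(16.2×5.42) = 5.922×10^-5 K/W
R_carbon steel = L/(kA) = 0.0016/(49.1×5.42) = 6.012×10^-6 K/W
R_outer film = 1/(h_o·A) = 1/(7.57×5.42) = 0.02437 K/W
Sum of known resistances R_other = 0.02444 K/W
Total R = ΔT/Q = 155/965 = 0.1606 K/W
R_perlite board = R_total − R_other = 0.1362 K/W
k = L/(R·A) = 0.035/(0.1362×5.42)

k ≈ 0.0474 W/(m·K)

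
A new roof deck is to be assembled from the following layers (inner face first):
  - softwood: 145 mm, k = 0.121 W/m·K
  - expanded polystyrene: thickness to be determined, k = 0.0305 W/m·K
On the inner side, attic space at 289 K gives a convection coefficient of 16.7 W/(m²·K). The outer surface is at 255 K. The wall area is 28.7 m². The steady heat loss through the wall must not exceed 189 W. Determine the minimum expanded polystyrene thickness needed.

Thermal resistances in series:
R_inner film = 1/(h_i·A) = 1/(16.7×28.7) = 0.002086 K/W
R_softwood = L/(kA) = 0.145/(0.121×28.7) = 0.04175 K/W
Sum of the known resistances R_other = 0.04384 K/W
Required total resistance R_tot = ΔT/Q_allow = 34/189 = 0.1799 K/W
R_expanded polystyrene = R_tot − R_other = 0.1361 K/W
L = R·k·A = 0.1361×0.0305×28.7

L ≈ 119 mm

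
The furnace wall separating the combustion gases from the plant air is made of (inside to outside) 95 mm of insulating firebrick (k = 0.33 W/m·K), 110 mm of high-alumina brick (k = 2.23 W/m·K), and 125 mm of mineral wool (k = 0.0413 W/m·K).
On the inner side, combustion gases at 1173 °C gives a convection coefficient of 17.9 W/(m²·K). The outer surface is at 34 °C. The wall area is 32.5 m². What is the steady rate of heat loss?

Treating each layer as a thermal resistance in series:
R_inner film = 1/(h_i·A) = 1/(17.9×32.5) = 0.001719 K/W
R_insulating firebrick = L/(kA) = 0.095/(0.33×32.5) = 0.008858 K/W
R_high-alumina brick = L/(kA) = 0.11/(2.23×32.5) = 0.001518 K/W
R_mineral wool = L/(kA) = 0.125/(0.0413×32.5) = 0.09313 K/W
R_total = 0.1052 K/W
Q = ΔT / R_total = 1139 / 0.1052

Q ≈ 10800 W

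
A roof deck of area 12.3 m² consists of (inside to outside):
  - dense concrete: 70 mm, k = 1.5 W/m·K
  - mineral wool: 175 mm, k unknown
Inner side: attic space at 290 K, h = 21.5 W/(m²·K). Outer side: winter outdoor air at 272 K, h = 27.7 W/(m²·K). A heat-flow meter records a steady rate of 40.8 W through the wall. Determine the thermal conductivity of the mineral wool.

Treating each layer as a thermal resistance in series:
R_inner film = 1/(h_i·A) = 1/(21.5×12.3) = 0.003781 K/W
R_dense concrete = L/(kA) = 0.07/(1.5×12.3) = 0.003794 K/W
R_outer film = 1/(h_o·A) = 1/(27.7×12.3) = 0.002935 K/W
Sum of known resistances R_other = 0.01051 K/W
Total R = ΔT/Q = 18/40.8 = 0.4412 K/W
R_mineral wool = R_total − R_other = 0.4307 K/W
k = L/(R·A) = 0.175/(0.4307×12.3)

k ≈ 0.033 W/(m·K)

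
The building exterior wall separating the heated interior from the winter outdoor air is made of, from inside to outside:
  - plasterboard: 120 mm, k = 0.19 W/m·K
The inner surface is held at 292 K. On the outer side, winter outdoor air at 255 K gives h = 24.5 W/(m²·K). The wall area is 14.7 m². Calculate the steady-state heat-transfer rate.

Q ≈ 809 W

Using the resistance-network approach (series):
R_plasterboard = L/(kA) = 0.12/(0.19×14.7) = 0.04296 K/W
R_outer film = 1/(h_o·A) = 1/(24.5×14.7) = 0.002777 K/W
R_total = 0.04574 K/W
Q = ΔT / R_total = 37 / 0.04574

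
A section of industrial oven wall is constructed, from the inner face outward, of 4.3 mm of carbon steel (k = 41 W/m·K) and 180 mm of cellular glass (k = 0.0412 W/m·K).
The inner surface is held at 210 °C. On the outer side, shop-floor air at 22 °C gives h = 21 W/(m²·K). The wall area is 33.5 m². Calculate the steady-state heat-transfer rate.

Model the wall as resistances in series:
R_carbon steel = L/(kA) = 0.0043/(41×33.5) = 3.131×10^-6 K/W
R_cellular glass = L/(kA) = 0.18/(0.0412×33.5) = 0.1304 K/W
R_outer film = 1/(h_o·A) = 1/(21×33.5) = 0.001421 K/W
R_total = 0.1318 K/W
Q = ΔT / R_total = 188 / 0.1318

Q ≈ 1430 W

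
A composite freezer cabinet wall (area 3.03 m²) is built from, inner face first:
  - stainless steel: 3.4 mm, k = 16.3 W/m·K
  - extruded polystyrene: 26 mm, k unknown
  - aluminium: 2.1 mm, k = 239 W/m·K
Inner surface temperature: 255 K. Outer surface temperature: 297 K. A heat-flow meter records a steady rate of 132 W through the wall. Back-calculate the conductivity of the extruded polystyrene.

Treating each layer as a thermal resistance in series:
R_stainless steel = L/(kA) = 0.0034/(16.3×3.03) = 6.884×10^-5 K/W
R_aluminium = L/(kA) = 0.0021/(239×3.03) = 2.9×10^-6 K/W
Sum of known resistances R_other = 7.174×10^-5 K/W
Total R = ΔT/Q = 42/132 = 0.3182 K/W
R_extruded polystyrene = R_total − R_other = 0.3181 K/W
k = L/(R·A) = 0.026/(0.3181×3.03)

k ≈ 0.027 W/(m·K)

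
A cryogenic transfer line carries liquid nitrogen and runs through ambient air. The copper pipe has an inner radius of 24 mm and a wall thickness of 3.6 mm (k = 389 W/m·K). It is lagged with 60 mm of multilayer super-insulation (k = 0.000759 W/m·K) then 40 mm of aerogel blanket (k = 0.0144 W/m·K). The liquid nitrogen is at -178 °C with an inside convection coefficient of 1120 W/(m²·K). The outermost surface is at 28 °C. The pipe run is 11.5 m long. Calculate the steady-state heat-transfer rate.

Q ≈ 9.62 W

Cylindrical conduction, so R = ln(r₂/r₁)/(2πkL) per layer, in series:
R_inner film = 1/(h_i·2πr₁L) = 1/(1120×2π×0.024×11.5) = 5.149×10^-4 K/W
R_copper pipe wall = ln(27.6/24)/(2π×389×11.5) = 4.972×10^-6 K/W
R_multilayer super-insulation = ln(87.6/27.6)/(2π×0.000759×11.5) = 21.06 K/W
R_aerogel blanket = ln(127.6/87.6)/(2π×0.0144×11.5) = 0.3615 K/W
R_total = 21.42 K/W
Q = ΔT/R_total = 206/21.42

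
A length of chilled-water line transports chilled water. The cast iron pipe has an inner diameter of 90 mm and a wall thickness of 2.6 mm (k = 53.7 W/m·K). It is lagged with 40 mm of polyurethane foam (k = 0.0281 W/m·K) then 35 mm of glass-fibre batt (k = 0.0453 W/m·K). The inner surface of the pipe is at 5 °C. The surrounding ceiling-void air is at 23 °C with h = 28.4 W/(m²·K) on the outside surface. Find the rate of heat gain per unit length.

q′ ≈ 3.84 W/m

Treating each annulus and film as a series resistance:
R_cast iron pipe wall = ln(47.6/45)/(2π×53.7×1) = 1.665×10^-4 K/W
R_polyurethane foam = ln(87.6/47.6)/(2π×0.0281×1) = 3.455 K/W
R_glass-fibre batt = ln(122.6/87.6)/(2π×0.0453×1) = 1.181 K/W
R_outer film = 1/(h_o·2πr_oL) = 1/(28.4×2π×0.1226×1) = 0.04571 K/W
R_total = 4.682 K/W
Q = ΔT/R_total = 18/4.682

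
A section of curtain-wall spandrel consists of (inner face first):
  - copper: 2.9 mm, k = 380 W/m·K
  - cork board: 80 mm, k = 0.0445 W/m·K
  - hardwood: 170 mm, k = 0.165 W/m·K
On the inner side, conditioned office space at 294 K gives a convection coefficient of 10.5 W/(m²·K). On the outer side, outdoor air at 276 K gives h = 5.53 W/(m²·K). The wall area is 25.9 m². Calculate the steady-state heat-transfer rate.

Q ≈ 150 W

Model the wall as resistances in series:
R_inner film = 1/(h_i·A) = 1/(10.5×25.9) = 0.003677 K/W
R_copper = L/(kA) = 0.0029/(380×25.9) = 2.947×10^-7 K/W
R_cork board = L/(kA) = 0.08/(0.0445×25.9) = 0.06941 K/W
R_hardwood = L/(kA) = 0.17/(0.165×25.9) = 0.03978 K/W
R_outer film = 1/(h_o·A) = 1/(5.53×25.9) = 0.006982 K/W
R_total = 0.1199 K/W
Q = ΔT / R_total = 18 / 0.1199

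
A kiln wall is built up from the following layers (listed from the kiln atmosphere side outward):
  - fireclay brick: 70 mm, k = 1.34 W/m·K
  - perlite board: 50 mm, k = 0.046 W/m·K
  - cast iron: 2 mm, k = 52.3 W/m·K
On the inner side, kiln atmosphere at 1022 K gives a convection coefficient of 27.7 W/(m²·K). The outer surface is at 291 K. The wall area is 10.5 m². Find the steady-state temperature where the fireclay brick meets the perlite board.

Model the wall as resistances in series:
R_inner film = 1/(h_i·A) = 1/(27.7×10.5) = 0.003438 K/W
R_fireclay brick = L/(kA) = 0.07/(1.34×10.5) = 0.004975 K/W
R_perlite board = L/(kA) = 0.05/(0.046×10.5) = 0.1035 K/W
R_cast iron = L/(kA) = 0.002/(52.3×10.5) = 3.642×10^-6 K/W
R_total = 0.1119 K/W;  Q = ΔT/R_total = 731/0.1119 = 6530 W
T_interface = T_inner − Q·ΣR(inner→interface) = 1022 − 6530×0.008413

T ≈ 967 K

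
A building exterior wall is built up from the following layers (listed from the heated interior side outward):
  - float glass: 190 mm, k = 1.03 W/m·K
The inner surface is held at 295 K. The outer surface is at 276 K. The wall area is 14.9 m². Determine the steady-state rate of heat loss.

Treating each layer as a thermal resistance in series:
R_float glass = L/(kA) = 0.19/(1.03×14.9) = 0.01238 K/W
R_total = 0.01238 K/W
Q = ΔT / R_total = 19 / 0.01238

Q ≈ 1530 W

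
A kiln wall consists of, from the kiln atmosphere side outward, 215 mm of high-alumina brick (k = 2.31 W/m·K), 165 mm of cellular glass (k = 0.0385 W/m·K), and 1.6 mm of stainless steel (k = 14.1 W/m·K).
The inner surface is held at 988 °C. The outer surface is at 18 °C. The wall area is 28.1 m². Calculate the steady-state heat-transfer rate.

Q ≈ 6220 W

Using the resistance-network approach (series):
R_high-alumina brick = L/(kA) = 0.215/(2.31×28.1) = 0.003312 K/W
R_cellular glass = L/(kA) = 0.165/(0.0385×28.1) = 0.1525 K/W
R_stainless steel = L/(kA) = 0.0016/(14.1×28.1) = 4.038×10^-6 K/W
R_total = 0.1558 K/W
Q = ΔT / R_total = 970 / 0.1558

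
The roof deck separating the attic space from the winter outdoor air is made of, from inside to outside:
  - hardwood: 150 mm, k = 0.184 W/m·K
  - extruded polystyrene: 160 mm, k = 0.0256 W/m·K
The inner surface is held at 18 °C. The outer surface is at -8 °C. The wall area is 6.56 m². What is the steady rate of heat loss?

Q ≈ 24.1 W

Treating each layer as a thermal resistance in series:
R_hardwood = L/(kA) = 0.15/(0.184×6.56) = 0.1243 K/W
R_extruded polystyrene = L/(kA) = 0.16/(0.0256×6.56) = 0.9527 K/W
R_total = 1.077 K/W
Q = ΔT / R_total = 26 / 1.077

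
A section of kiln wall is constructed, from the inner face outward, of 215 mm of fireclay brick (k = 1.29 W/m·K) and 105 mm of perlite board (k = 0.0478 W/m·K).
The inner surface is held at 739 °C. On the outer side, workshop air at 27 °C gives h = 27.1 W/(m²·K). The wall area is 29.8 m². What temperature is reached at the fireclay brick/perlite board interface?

Thermal resistances in series:
R_fireclay brick = L/(kA) = 0.215/(1.29×29.8) = 0.005593 K/W
R_perlite board = L/(kA) = 0.105/(0.0478×29.8) = 0.07371 K/W
R_outer film = 1/(h_o·A) = 1/(27.1×29.8) = 0.001238 K/W
R_total = 0.08054 K/W;  Q = ΔT/R_total = 712/0.08054 = 8840 W
T_interface = T_inner − Q·ΣR(inner→interface) = 739 − 8840×0.005593

T ≈ 690 °C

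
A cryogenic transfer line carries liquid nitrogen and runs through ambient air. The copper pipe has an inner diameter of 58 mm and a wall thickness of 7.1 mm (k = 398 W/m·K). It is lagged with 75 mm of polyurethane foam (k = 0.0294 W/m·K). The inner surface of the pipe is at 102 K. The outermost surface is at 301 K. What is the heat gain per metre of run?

q′ ≈ 32.7 W/m

Treating each annulus and film as a series resistance:
R_copper pipe wall = ln(36.1/29)/(2π×398×1) = 8.757×10^-5 K/W
R_polyurethane foam = ln(111.1/36.1)/(2π×0.0294×1) = 6.085 K/W
R_total = 6.086 K/W
Q = ΔT/R_total = 199/6.086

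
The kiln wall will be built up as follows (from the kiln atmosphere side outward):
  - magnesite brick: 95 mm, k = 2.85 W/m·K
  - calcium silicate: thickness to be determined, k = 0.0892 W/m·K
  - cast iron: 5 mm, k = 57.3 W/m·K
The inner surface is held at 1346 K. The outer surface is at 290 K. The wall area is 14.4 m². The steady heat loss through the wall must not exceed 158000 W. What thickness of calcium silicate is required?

L ≈ 5.6 mm

Thermal resistances in series:
R_magnesite brick = L/(kA) = 0.095/(2.85×14.4) = 0.002315 K/W
R_cast iron = L/(kA) = 0.005/(57.3×14.4) = 6.06×10^-6 K/W
Sum of the known resistances R_other = 0.002321 K/W
Required total resistance R_tot = ΔT/Q_allow = 1056/158000 = 0.006684 K/W
R_calcium silicate = R_tot − R_other = 0.004363 K/W
L = R·k·A = 0.004363×0.0892×14.4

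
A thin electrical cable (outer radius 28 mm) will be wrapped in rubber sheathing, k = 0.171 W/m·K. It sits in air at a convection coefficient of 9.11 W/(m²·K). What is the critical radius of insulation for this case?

For a cylinder r_cr = k/h = 0.171/9.11
r_cr = 18.8 mm; since the bare radius (28 mm) is above r_cr, any added insulation will reduce heat loss.

r_cr ≈ 18.8 mm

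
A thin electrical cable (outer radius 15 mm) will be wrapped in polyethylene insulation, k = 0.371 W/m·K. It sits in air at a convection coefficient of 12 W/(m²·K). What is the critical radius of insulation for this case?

For a cylinder r_cr = k/h = 0.371/12
r_cr = 30.9 mm; since the bare radius (15 mm) is below r_cr, adding a thin layer of insulation will *increase* heat loss.

r_cr ≈ 30.9 mm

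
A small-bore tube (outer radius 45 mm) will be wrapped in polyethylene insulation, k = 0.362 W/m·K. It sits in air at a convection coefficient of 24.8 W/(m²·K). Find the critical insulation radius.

r_cr ≈ 14.6 mm

For a cylinder r_cr = k/h = 0.362/24.8
r_cr = 14.6 mm; since the bare radius (45 mm) is above r_cr, any added insulation will reduce heat loss.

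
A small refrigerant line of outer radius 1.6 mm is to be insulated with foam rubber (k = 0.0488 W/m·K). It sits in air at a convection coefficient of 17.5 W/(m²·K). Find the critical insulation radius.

For a cylinder r_cr = k/h = 0.0488/17.5
r_cr = 2.79 mm; since the bare radius (1.6 mm) is below r_cr, adding a thin layer of insulation will *increase* heat loss.

r_cr ≈ 2.79 mm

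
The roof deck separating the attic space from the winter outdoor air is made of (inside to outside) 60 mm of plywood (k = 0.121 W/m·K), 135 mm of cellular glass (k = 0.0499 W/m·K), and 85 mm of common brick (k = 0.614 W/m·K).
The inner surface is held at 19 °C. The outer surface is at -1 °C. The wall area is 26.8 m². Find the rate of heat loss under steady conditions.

Thermal resistances in series:
R_plywood = L/(kA) = 0.06/(0.121×26.8) = 0.0185 K/W
R_cellular glass = L/(kA) = 0.135/(0.0499×26.8) = 0.1009 K/W
R_common brick = L/(kA) = 0.085/(0.614×26.8) = 0.005166 K/W
R_total = 0.1246 K/W
Q = ΔT / R_total = 20 / 0.1246

Q ≈ 160 W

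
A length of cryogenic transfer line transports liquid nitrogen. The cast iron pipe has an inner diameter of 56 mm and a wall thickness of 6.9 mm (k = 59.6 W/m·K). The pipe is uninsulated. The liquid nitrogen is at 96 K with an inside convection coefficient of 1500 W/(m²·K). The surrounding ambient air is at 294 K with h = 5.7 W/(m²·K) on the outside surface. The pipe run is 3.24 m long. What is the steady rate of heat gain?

Cylindrical conduction, so R = ln(r₂/r₁)/(2πkL) per layer, in series:
R_inner film = 1/(h_i·2πr₁L) = 1/(1500×2π×0.028×3.24) = 0.00117 K/W
R_cast iron pipe wall = ln(34.9/28)/(2π×59.6×3.24) = 1.816×10^-4 K/W
R_outer film = 1/(h_o·2πr_oL) = 1/(5.7×2π×0.0349×3.24) = 0.2469 K/W
R_total = 0.2483 K/W
Q = ΔT/R_total = 198/0.2483

Q ≈ 797 W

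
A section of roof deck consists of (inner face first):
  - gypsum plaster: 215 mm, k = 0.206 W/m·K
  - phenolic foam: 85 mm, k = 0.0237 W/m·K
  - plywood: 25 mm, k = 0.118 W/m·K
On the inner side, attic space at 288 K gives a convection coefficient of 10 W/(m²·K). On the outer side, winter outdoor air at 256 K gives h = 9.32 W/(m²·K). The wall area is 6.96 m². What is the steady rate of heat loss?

Treating each layer as a thermal resistance in series:
R_inner film = 1/(h_i·A) = 1/(10×6.96) = 0.01437 K/W
R_gypsum plaster = L/(kA) = 0.215/(0.206×6.96) = 0.15 K/W
R_phenolic foam = L/(kA) = 0.085/(0.0237×6.96) = 0.5153 K/W
R_plywood = L/(kA) = 0.025/(0.118×6.96) = 0.03044 K/W
R_outer film = 1/(h_o·A) = 1/(9.32×6.96) = 0.01542 K/W
R_total = 0.7255 K/W
Q = ΔT / R_total = 32 / 0.7255

Q ≈ 44.1 W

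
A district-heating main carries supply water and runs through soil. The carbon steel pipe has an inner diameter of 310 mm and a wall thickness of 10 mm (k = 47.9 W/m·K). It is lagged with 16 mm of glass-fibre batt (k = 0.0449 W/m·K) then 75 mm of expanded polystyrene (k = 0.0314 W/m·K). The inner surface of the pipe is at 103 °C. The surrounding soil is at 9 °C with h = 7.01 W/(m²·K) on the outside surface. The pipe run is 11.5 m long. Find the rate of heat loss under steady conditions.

Treating each annulus and film as a series resistance:
R_carbon steel pipe wall = ln(165/155)/(2π×47.9×11.5) = 1.806×10^-5 K/W
R_glass-fibre batt = ln(181/165)/(2π×0.0449×11.5) = 0.02853 K/W
R_expanded polystyrene = ln(256/181)/(2π×0.0314×11.5) = 0.1528 K/W
R_outer film = 1/(h_o·2πr_oL) = 1/(7.01×2π×0.256×11.5) = 0.007712 K/W
R_total = 0.1891 K/W
Q = ΔT/R_total = 94/0.1891

Q ≈ 497 W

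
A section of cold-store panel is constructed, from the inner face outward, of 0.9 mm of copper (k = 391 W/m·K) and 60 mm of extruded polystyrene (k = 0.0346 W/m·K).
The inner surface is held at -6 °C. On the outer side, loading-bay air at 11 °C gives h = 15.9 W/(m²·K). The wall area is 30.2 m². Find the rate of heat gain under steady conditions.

Q ≈ 286 W

Using the resistance-network approach (series):
R_copper = L/(kA) = 0.0009/(391×30.2) = 7.622×10^-8 K/W
R_extruded polystyrene = L/(kA) = 0.06/(0.0346×30.2) = 0.05742 K/W
R_outer film = 1/(h_o·A) = 1/(15.9×30.2) = 0.002083 K/W
R_total = 0.0595 K/W
Q = ΔT / R_total = 17 / 0.0595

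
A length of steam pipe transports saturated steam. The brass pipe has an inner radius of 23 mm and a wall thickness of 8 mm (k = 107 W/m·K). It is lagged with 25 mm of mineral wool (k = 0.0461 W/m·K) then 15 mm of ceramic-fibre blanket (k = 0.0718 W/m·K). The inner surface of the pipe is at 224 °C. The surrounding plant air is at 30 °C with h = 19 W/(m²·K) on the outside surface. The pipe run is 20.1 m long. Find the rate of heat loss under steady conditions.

Per-layer cylindrical resistances, series-summed:
R_brass pipe wall = ln(31/23)/(2π×107×20.1) = 2.209×10^-5 K/W
R_mineral wool = ln(56/31)/(2π×0.0461×20.1) = 0.1016 K/W
R_ceramic-fibre blanket = ln(71/56)/(2π×0.0718×20.1) = 0.02617 K/W
R_outer film = 1/(h_o·2πr_oL) = 1/(19×2π×0.071×20.1) = 0.00587 K/W
R_total = 0.1336 K/W
Q = ΔT/R_total = 194/0.1336

Q ≈ 1450 W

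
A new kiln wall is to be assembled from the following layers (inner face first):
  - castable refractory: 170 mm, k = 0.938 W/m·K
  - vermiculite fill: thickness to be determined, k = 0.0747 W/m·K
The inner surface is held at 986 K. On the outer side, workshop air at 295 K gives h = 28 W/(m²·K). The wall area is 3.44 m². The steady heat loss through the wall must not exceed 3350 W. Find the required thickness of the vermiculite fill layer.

L ≈ 36.8 mm

Using the resistance-network approach (series):
R_castable refractory = L/(kA) = 0.17/(0.938×3.44) = 0.05269 K/W
R_outer film = 1/(h_o·A) = 1/(28×3.44) = 0.01038 K/W
Sum of the known resistances R_other = 0.06307 K/W
Required total resistance R_tot = ΔT/Q_allow = 691/3350 = 0.2063 K/W
R_vermiculite fill = R_tot − R_other = 0.1432 K/W
L = R·k·A = 0.1432×0.0747×3.44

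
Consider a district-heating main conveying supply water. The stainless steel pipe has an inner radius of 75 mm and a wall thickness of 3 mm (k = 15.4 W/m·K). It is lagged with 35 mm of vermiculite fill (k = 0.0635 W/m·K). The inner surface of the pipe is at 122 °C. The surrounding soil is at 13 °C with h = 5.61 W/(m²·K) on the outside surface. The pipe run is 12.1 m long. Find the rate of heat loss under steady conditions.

Radial resistances (cylindrical: R_cond = ln(r_o/r_i)/(2πkL), R_conv = 1/(h·2πrL)):
R_stainless steel pipe wall = ln(78/75)/(2π×15.4×12.1) = 3.35×10^-5 K/W
R_vermiculite fill = ln(113/78)/(2π×0.0635×12.1) = 0.07678 K/W
R_outer film = 1/(h_o·2πr_oL) = 1/(5.61×2π×0.113×12.1) = 0.02075 K/W
R_total = 0.09756 K/W
Q = ΔT/R_total = 109/0.09756

Q ≈ 1120 W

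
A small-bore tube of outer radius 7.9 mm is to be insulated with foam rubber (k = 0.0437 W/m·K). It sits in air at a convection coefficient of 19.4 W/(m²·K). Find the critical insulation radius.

r_cr ≈ 2.25 mm

For a cylinder r_cr = k/h = 0.0437/19.4
r_cr = 2.25 mm; since the bare radius (7.9 mm) is above r_cr, any added insulation will reduce heat loss.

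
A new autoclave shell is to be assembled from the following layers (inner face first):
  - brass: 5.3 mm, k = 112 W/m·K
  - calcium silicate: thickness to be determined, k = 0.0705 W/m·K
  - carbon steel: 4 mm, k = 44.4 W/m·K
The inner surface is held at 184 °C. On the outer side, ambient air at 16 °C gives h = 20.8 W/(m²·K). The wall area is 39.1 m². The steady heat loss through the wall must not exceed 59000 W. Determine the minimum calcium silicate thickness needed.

Series thermal resistances:
R_brass = L/(kA) = 0.0053/(112×39.1) = 1.21×10^-6 K/W
R_carbon steel = L/(kA) = 0.004/(44.4×39.1) = 2.304×10^-6 K/W
R_outer film = 1/(h_o·A) = 1/(20.8×39.1) = 0.00123 K/W
Sum of the known resistances R_other = 0.001233 K/W
Required total resistance R_tot = ΔT/Q_allow = 168/59000 = 0.002847 K/W
R_calcium silicate = R_tot − R_other = 0.001614 K/W
L = R·k·A = 0.001614×0.0705×39.1

L ≈ 4.45 mm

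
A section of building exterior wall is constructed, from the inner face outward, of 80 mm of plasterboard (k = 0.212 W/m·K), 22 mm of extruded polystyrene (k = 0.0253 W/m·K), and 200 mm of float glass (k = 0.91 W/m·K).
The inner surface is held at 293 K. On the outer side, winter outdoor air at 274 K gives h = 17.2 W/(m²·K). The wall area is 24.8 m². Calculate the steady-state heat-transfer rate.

Q ≈ 309 W

Model the wall as resistances in series:
R_plasterboard = L/(kA) = 0.08/(0.212×24.8) = 0.01522 K/W
R_extruded polystyrene = L/(kA) = 0.022/(0.0253×24.8) = 0.03506 K/W
R_float glass = L/(kA) = 0.2/(0.91×24.8) = 0.008862 K/W
R_outer film = 1/(h_o·A) = 1/(17.2×24.8) = 0.002344 K/W
R_total = 0.06149 K/W
Q = ΔT / R_total = 19 / 0.06149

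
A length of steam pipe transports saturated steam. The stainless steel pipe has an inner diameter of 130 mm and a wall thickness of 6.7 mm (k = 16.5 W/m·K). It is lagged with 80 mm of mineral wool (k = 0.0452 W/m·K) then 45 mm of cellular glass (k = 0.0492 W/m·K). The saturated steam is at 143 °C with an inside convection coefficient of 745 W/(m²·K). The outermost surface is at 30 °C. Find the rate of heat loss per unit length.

q′ ≈ 32.4 W/m

Treating each annulus and film as a series resistance:
R_inner film = 1/(h_i·2πr₁L) = 1/(745×2π×0.065×1) = 0.003287 K/W
R_stainless steel pipe wall = ln(71.7/65)/(2π×16.5×1) = 9.463×10^-4 K/W
R_mineral wool = ln(151.7/71.7)/(2π×0.0452×1) = 2.639 K/W
R_cellular glass = ln(196.7/151.7)/(2π×0.0492×1) = 0.8403 K/W
R_total = 3.483 K/W
Q = ΔT/R_total = 113/3.483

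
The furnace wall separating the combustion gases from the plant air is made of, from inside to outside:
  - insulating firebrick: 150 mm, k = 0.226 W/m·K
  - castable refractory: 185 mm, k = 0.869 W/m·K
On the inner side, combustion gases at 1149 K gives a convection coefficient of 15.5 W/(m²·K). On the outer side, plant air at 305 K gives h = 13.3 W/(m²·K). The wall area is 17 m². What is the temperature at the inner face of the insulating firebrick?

T ≈ 1100 K

Treating each layer as a thermal resistance in series:
R_inner film = 1/(h_i·A) = 1/(15.5×17) = 0.003795 K/W
R_insulating firebrick = L/(kA) = 0.15/(0.226×17) = 0.03904 K/W
R_castable refractory = L/(kA) = 0.185/(0.869×17) = 0.01252 K/W
R_outer film = 1/(h_o·A) = 1/(13.3×17) = 0.004423 K/W
R_total = 0.05978 K/W;  Q = ΔT/R_total = 844/0.05978 = 14120 W
T_interface = T_inner − Q·ΣR(inner→interface) = 1149 − 14100×0.003795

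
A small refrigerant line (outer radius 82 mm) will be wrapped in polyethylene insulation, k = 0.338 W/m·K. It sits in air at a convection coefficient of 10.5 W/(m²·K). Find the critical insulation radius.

r_cr ≈ 32.2 mm

For a cylinder r_cr = k/h = 0.338/10.5
r_cr = 32.2 mm; since the bare radius (82 mm) is above r_cr, any added insulation will reduce heat loss.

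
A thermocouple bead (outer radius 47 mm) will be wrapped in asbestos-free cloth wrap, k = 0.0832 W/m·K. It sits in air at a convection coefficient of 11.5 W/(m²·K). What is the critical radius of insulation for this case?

For a sphere r_cr = 2k/h = 2×0.0832/11.5
r_cr = 14.5 mm; since the bare radius (47 mm) is above r_cr, any added insulation will reduce heat loss.

r_cr ≈ 14.5 mm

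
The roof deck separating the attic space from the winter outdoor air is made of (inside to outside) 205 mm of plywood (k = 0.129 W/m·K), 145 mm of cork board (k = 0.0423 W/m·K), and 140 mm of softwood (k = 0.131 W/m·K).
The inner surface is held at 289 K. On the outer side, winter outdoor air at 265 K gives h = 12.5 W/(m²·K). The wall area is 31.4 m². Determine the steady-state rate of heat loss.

Series thermal resistances:
R_plywood = L/(kA) = 0.205/(0.129×31.4) = 0.05061 K/W
R_cork board = L/(kA) = 0.145/(0.0423×31.4) = 0.1092 K/W
R_softwood = L/(kA) = 0.14/(0.131×31.4) = 0.03404 K/W
R_outer film = 1/(h_o·A) = 1/(12.5×31.4) = 0.002548 K/W
R_total = 0.1964 K/W
Q = ΔT / R_total = 24 / 0.1964

Q ≈ 122 W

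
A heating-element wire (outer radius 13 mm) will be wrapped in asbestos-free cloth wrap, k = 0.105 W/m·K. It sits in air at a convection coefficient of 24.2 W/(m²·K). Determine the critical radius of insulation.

For a cylinder r_cr = k/h = 0.105/24.2
r_cr = 4.34 mm; since the bare radius (13 mm) is above r_cr, any added insulation will reduce heat loss.

r_cr ≈ 4.34 mm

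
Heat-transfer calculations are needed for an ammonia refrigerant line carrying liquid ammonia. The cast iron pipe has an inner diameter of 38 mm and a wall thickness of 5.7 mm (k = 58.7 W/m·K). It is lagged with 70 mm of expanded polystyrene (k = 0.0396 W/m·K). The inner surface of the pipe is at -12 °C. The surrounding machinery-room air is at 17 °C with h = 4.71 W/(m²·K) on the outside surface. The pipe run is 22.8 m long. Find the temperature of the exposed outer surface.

T ≈ 15.2 °C

For a radial system each layer contributes R = ln(r_out/r_in)/(2πkL); films add R = 1/(hA).
R_cast iron pipe wall = ln(24.7/19)/(2π×58.7×22.8) = 3.12×10^-5 K/W
R_expanded polystyrene = ln(94.7/24.7)/(2π×0.0396×22.8) = 0.2369 K/W
R_outer film = 1/(h_o·2πr_oL) = 1/(4.71×2π×0.0947×22.8) = 0.01565 K/W
R_total = 0.2526 K/W
Q = ΔT/R_total = 29/0.2526
Q = 115 W
T_interface = T_inner + Q·ΣR(inner→interface) = -12 + 115×0.2369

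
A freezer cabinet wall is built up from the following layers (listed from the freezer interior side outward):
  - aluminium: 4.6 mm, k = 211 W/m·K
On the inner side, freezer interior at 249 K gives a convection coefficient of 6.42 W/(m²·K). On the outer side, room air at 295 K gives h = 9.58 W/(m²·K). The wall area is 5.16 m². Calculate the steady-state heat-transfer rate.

Treating each layer as a thermal resistance in series:
R_inner film = 1/(h_i·A) = 1/(6.42×5.16) = 0.03019 K/W
R_aluminium = L/(kA) = 0.0046/(211×5.16) = 4.225×10^-6 K/W
R_outer film = 1/(h_o·A) = 1/(9.58×5.16) = 0.02023 K/W
R_total = 0.05042 K/W
Q = ΔT / R_total = 46 / 0.05042

Q ≈ 912 W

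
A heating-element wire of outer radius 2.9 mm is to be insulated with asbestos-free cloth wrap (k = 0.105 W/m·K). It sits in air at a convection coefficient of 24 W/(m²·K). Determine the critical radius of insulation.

r_cr ≈ 4.37 mm

For a cylinder r_cr = k/h = 0.105/24
r_cr = 4.37 mm; since the bare radius (2.9 mm) is below r_cr, adding a thin layer of insulation will *increase* heat loss.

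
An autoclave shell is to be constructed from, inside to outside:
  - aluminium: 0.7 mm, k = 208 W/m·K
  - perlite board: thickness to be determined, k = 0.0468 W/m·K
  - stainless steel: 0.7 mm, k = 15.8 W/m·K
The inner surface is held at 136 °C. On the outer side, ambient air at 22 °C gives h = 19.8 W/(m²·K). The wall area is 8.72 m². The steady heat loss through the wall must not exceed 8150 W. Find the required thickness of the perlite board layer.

L ≈ 3.34 mm

Using the resistance-network approach (series):
R_aluminium = L/(kA) = 0.0007/(208×8.72) = 3.859×10^-7 K/W
R_stainless steel = L/(kA) = 0.0007/(15.8×8.72) = 5.081×10^-6 K/W
R_outer film = 1/(h_o·A) = 1/(19.8×8.72) = 0.005792 K/W
Sum of the known resistances R_other = 0.005797 K/W
Required total resistance R_tot = ΔT/Q_allow = 114/8150 = 0.01399 K/W
R_perlite board = R_tot − R_other = 0.00819 K/W
L = R·k·A = 0.00819×0.0468×8.72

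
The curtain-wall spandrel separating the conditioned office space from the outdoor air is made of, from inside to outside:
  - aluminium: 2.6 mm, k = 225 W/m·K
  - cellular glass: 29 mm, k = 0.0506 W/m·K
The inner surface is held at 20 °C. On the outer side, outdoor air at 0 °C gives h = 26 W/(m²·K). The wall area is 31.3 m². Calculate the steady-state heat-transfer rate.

Series thermal resistances:
R_aluminium = L/(kA) = 0.0026/(225×31.3) = 3.692×10^-7 K/W
R_cellular glass = L/(kA) = 0.029/(0.0506×31.3) = 0.01831 K/W
R_outer film = 1/(h_o·A) = 1/(26×31.3) = 0.001229 K/W
R_total = 0.01954 K/W
Q = ΔT / R_total = 20 / 0.01954

Q ≈ 1020 W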